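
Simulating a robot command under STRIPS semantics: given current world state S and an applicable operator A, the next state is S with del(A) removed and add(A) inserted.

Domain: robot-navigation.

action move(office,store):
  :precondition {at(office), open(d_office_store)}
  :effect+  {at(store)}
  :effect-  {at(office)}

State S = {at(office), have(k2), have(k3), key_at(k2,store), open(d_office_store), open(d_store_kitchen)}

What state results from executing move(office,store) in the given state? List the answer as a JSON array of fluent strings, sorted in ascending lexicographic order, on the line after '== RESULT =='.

Compute (S \ del) ∪ add:
  pre ⊆ S: {at(office), open(d_office_store)} ⊆ S  — applicable
  S \ del = {have(k2), have(k3), key_at(k2,store), open(d_office_store), open(d_store_kitchen)}
  ∪ add   = {at(store), have(k2), have(k3), key_at(k2,store), open(d_office_store), open(d_store_kitchen)}

== RESULT ==
["at(store)", "have(k2)", "have(k3)", "key_at(k2,store)", "open(d_office_store)", "open(d_store_kitchen)"]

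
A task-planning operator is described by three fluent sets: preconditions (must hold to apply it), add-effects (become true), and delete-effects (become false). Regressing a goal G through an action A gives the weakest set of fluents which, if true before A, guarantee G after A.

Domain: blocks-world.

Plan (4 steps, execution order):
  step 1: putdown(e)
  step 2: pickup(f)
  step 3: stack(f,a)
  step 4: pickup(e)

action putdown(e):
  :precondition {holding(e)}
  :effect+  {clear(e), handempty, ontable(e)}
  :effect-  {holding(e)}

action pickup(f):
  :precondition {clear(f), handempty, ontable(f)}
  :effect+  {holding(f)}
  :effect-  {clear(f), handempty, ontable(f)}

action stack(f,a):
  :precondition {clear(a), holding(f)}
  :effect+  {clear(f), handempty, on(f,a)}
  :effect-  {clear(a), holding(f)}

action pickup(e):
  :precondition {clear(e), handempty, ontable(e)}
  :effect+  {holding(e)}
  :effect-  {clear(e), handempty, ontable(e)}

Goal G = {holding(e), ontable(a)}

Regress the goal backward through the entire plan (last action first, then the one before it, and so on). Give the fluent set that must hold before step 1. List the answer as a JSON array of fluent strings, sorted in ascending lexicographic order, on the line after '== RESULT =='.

Work backward from the goal:
  through step 4 (pickup(e)): drop {holding(e)}, keep {ontable(a)}, require {clear(e), handempty, ontable(e)}
    → {clear(e), handempty, ontable(a), ontable(e)}
  through step 3 (stack(f,a)): drop {handempty}, keep {clear(e), ontable(a), ontable(e)}, require {clear(a), holding(f)}
    → {clear(a), clear(e), holding(f), ontable(a), ontable(e)}
  through step 2 (pickup(f)): drop {holding(f)}, keep {clear(a), clear(e), ontable(a), ontable(e)}, require {clear(f), handempty, ontable(f)}
    → {clear(a), clear(e), clear(f), handempty, ontable(a), ontable(e), ontable(f)}
  through step 1 (putdown(e)): drop {clear(e), handempty, ontable(e)}, keep {clear(a), clear(f), ontable(a), ontable(f)}, require {holding(e)}
    → {clear(a), clear(f), holding(e), ontable(a), ontable(f)}

== RESULT ==
["clear(a)", "clear(f)", "holding(e)", "ontable(a)", "ontable(f)"]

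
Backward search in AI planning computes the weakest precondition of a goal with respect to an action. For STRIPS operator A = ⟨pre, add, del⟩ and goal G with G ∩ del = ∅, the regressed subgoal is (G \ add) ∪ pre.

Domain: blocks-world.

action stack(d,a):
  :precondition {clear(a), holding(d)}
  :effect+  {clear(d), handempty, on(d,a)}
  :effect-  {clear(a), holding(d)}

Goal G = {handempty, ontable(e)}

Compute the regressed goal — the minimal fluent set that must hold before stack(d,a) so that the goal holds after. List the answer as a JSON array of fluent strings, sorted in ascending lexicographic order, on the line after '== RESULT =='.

Regress:
  G ∩ del = {}  (empty — regression defined)
  G \ add = {handempty, ontable(e)} \ {clear(d), handempty, on(d,a)} = {ontable(e)}
  ∪ pre   = {ontable(e)} ∪ {clear(a), holding(d)}
          = {clear(a), holding(d), ontable(e)}

== RESULT ==
["clear(a)", "holding(d)", "ontable(e)"]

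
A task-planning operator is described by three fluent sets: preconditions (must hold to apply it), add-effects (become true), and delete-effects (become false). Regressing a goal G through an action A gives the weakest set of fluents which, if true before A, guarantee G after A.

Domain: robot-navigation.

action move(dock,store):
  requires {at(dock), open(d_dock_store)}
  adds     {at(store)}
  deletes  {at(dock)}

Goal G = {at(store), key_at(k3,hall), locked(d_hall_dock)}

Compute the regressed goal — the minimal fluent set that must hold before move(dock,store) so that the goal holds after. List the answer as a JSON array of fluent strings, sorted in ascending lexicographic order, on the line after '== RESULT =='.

Compute (G \ add) ∪ pre:
  G ∩ del = {}  (empty — regression defined)
  G \ add = {at(store), key_at(k3,hall), locked(d_hall_dock)} \ {at(store)} = {key_at(k3,hall), locked(d_hall_dock)}
  ∪ pre   = {key_at(k3,hall), locked(d_hall_dock)} ∪ {at(dock), open(d_dock_store)}
          = {at(dock), key_at(k3,hall), locked(d_hall_dock), open(d_dock_store)}

== RESULT ==
["at(dock)", "key_at(k3,hall)", "locked(d_hall_dock)", "open(d_dock_store)"]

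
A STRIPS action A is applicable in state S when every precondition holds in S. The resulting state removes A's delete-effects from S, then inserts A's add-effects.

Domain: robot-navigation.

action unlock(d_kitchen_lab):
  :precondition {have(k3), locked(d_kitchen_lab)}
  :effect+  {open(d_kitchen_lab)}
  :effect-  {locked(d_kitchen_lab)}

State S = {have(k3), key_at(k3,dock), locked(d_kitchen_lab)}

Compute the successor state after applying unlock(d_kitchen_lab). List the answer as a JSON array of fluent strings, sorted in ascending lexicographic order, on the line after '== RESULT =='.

Progress:
  pre ⊆ S: {have(k3), locked(d_kitchen_lab)} ⊆ S  — applicable
  S \ del = {have(k3), key_at(k3,dock)}
  ∪ add   = {have(k3), key_at(k3,dock), open(d_kitchen_lab)}

== RESULT ==
["have(k3)", "key_at(k3,dock)", "open(d_kitchen_lab)"]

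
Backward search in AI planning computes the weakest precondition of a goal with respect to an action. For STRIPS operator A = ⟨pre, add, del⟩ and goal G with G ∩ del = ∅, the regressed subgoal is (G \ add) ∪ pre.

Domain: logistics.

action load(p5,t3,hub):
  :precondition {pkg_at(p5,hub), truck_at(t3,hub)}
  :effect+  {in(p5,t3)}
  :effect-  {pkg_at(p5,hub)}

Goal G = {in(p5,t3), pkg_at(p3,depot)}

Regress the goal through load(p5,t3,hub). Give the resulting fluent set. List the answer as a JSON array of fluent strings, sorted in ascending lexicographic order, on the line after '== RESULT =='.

Regress:
  G ∩ del = {}  (empty — regression defined)
  G \ add = {in(p5,t3), pkg_at(p3,depot)} \ {in(p5,t3)} = {pkg_at(p3,depot)}
  ∪ pre   = {pkg_at(p3,depot)} ∪ {pkg_at(p5,hub), truck_at(t3,hub)}
          = {pkg_at(p3,depot), pkg_at(p5,hub), truck_at(t3,hub)}

== RESULT ==
["pkg_at(p3,depot)", "pkg_at(p5,hub)", "truck_at(t3,hub)"]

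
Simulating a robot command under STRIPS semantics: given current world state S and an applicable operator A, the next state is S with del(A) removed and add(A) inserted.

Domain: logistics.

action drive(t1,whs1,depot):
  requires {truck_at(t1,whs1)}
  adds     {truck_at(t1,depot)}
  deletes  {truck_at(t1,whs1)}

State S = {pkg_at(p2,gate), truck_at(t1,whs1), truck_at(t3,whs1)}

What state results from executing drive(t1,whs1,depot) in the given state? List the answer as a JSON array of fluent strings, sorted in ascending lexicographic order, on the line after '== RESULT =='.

Compute (S \ del) ∪ add:
  pre ⊆ S: {truck_at(t1,whs1)} ⊆ S  — applicable
  S \ del = {pkg_at(p2,gate), truck_at(t3,whs1)}
  ∪ add   = {pkg_at(p2,gate), truck_at(t1,depot), truck_at(t3,whs1)}

== RESULT ==
["pkg_at(p2,gate)", "truck_at(t1,depot)", "truck_at(t3,whs1)"]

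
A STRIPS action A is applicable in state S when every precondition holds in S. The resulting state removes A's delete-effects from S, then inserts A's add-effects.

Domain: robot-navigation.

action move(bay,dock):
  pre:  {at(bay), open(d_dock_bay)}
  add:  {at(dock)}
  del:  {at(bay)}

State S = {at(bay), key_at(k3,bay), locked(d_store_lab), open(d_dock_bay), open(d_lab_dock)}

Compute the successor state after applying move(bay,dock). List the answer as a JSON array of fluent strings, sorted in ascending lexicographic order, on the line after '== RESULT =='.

Progress:
  pre ⊆ S: {at(bay), open(d_dock_bay)} ⊆ S  — applicable
  S \ del = {key_at(k3,bay), locked(d_store_lab), open(d_dock_bay), open(d_lab_dock)}
  ∪ add   = {at(dock), key_at(k3,bay), locked(d_store_lab), open(d_dock_bay), open(d_lab_dock)}

== RESULT ==
["at(dock)", "key_at(k3,bay)", "locked(d_store_lab)", "open(d_dock_bay)", "open(d_lab_dock)"]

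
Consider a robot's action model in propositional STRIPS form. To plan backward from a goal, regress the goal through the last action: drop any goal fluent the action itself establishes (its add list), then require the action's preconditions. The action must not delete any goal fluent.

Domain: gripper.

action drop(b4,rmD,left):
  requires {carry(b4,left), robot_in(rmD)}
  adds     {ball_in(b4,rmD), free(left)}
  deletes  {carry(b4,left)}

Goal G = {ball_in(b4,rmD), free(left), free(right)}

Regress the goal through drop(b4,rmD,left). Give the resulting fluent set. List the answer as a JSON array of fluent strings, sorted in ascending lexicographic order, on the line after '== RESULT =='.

Compute (G \ add) ∪ pre:
  G ∩ del = {}  (empty — regression defined)
  G \ add = {ball_in(b4,rmD), free(left), free(right)} \ {ball_in(b4,rmD), free(left)} = {free(right)}
  ∪ pre   = {free(right)} ∪ {carry(b4,left), robot_in(rmD)}
          = {carry(b4,left), free(right), robot_in(rmD)}

== RESULT ==
["carry(b4,left)", "free(right)", "robot_in(rmD)"]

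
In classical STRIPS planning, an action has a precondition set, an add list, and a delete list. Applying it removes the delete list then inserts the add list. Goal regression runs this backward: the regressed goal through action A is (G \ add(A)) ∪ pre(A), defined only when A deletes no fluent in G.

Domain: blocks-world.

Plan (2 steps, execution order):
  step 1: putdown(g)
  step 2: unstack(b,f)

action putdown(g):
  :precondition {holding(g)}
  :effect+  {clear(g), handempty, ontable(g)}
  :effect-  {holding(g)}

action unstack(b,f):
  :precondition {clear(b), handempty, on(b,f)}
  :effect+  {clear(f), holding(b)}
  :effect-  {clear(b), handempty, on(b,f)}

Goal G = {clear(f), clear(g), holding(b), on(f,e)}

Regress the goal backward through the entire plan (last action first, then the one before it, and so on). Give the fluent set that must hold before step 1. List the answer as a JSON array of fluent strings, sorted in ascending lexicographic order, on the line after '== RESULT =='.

Regress step by step:
  through step 2 (unstack(b,f)): drop {clear(f), holding(b)}, keep {clear(g), on(f,e)}, require {clear(b), handempty, on(b,f)}
    → {clear(b), clear(g), handempty, on(b,f), on(f,e)}
  through step 1 (putdown(g)): drop {clear(g), handempty}, keep {clear(b), on(b,f), on(f,e)}, require {holding(g)}
    → {clear(b), holding(g), on(b,f), on(f,e)}

== RESULT ==
["clear(b)", "holding(g)", "on(b,f)", "on(f,e)"]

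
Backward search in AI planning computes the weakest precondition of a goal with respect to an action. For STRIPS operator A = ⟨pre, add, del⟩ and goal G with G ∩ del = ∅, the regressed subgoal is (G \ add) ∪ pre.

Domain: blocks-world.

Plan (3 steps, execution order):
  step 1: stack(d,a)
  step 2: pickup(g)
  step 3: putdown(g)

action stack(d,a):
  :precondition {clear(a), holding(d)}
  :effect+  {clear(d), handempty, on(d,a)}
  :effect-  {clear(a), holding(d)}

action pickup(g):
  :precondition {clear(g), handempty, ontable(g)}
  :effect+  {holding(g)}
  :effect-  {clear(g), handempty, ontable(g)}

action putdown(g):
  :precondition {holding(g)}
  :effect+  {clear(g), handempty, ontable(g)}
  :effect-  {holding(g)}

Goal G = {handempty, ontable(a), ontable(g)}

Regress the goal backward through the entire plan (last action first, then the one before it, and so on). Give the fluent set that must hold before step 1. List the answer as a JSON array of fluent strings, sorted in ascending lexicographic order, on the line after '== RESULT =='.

Work backward from the goal:
  through step 3 (putdown(g)): drop {handempty, ontable(g)}, keep {ontable(a)}, require {holding(g)}
    → {holding(g), ontable(a)}
  through step 2 (pickup(g)): drop {holding(g)}, keep {ontable(a)}, require {clear(g), handempty, ontable(g)}
    → {clear(g), handempty, ontable(a), ontable(g)}
  through step 1 (stack(d,a)): drop {handempty}, keep {clear(g), ontable(a), ontable(g)}, require {clear(a), holding(d)}
    → {clear(a), clear(g), holding(d), ontable(a), ontable(g)}

== RESULT ==
["clear(a)", "clear(g)", "holding(d)", "ontable(a)", "ontable(g)"]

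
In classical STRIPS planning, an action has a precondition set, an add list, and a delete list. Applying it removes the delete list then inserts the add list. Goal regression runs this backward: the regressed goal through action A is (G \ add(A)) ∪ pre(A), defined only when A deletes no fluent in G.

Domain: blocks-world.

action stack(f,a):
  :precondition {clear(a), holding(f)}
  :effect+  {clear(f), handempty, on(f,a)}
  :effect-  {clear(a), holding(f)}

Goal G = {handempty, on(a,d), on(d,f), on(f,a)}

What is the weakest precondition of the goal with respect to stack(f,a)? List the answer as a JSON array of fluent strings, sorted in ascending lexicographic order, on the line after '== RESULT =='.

Regress:
  G ∩ del = {}  (empty — regression defined)
  G \ add = {handempty, on(a,d), on(d,f), on(f,a)} \ {clear(f), handempty, on(f,a)} = {on(a,d), on(d,f)}
  ∪ pre   = {on(a,d), on(d,f)} ∪ {clear(a), holding(f)}
          = {clear(a), holding(f), on(a,d), on(d,f)}

== RESULT ==
["clear(a)", "holding(f)", "on(a,d)", "on(d,f)"]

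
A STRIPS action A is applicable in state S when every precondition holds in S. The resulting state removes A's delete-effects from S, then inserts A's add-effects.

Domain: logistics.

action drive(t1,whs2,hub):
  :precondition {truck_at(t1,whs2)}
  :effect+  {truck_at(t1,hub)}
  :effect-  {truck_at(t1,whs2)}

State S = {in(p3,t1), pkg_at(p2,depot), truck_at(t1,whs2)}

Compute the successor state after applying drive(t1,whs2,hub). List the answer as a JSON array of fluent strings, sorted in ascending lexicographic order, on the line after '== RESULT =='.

Compute (S \ del) ∪ add:
  pre ⊆ S: {truck_at(t1,whs2)} ⊆ S  — applicable
  S \ del = {in(p3,t1), pkg_at(p2,depot)}
  ∪ add   = {in(p3,t1), pkg_at(p2,depot), truck_at(t1,hub)}

== RESULT ==
["in(p3,t1)", "pkg_at(p2,depot)", "truck_at(t1,hub)"]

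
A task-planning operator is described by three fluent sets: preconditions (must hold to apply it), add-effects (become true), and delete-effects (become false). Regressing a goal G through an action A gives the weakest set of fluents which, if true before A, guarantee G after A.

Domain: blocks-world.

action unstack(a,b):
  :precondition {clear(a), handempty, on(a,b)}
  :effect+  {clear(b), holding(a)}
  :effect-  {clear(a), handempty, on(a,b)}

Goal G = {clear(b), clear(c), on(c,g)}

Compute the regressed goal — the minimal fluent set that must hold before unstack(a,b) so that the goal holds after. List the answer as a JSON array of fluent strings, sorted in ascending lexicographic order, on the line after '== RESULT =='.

Compute (G \ add) ∪ pre:
  G ∩ del = {}  (empty — regression defined)
  G \ add = {clear(b), clear(c), on(c,g)} \ {clear(b), holding(a)} = {clear(c), on(c,g)}
  ∪ pre   = {clear(c), on(c,g)} ∪ {clear(a), handempty, on(a,b)}
          = {clear(a), clear(c), handempty, on(a,b), on(c,g)}

== RESULT ==
["clear(a)", "clear(c)", "handempty", "on(a,b)", "on(c,g)"]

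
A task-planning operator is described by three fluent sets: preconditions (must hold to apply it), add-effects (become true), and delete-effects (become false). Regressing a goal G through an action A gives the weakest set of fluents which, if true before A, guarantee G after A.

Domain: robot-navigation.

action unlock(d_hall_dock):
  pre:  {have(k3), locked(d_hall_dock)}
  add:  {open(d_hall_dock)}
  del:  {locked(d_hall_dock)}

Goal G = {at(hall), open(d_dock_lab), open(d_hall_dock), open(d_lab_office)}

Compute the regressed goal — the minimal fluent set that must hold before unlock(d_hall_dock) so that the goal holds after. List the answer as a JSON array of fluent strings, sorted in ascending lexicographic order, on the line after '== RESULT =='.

Compute (G \ add) ∪ pre:
  G ∩ del = {}  (empty — regression defined)
  G \ add = {at(hall), open(d_dock_lab), open(d_hall_dock), open(d_lab_office)} \ {open(d_hall_dock)} = {at(hall), open(d_dock_lab), open(d_lab_office)}
  ∪ pre   = {at(hall), open(d_dock_lab), open(d_lab_office)} ∪ {have(k3), locked(d_hall_dock)}
          = {at(hall), have(k3), locked(d_hall_dock), open(d_dock_lab), open(d_lab_office)}

== RESULT ==
["at(hall)", "have(k3)", "locked(d_hall_dock)", "open(d_dock_lab)", "open(d_lab_office)"]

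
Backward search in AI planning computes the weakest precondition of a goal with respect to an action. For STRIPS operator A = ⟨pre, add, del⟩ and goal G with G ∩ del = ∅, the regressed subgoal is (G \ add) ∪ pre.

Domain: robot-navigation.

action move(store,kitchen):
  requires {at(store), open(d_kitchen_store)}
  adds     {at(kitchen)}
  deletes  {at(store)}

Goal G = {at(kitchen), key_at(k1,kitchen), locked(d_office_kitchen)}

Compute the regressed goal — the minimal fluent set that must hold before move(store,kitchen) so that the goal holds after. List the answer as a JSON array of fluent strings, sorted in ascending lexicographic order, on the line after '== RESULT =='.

Regress:
  G ∩ del = {}  (empty — regression defined)
  G \ add = {at(kitchen), key_at(k1,kitchen), locked(d_office_kitchen)} \ {at(kitchen)} = {key_at(k1,kitchen), locked(d_office_kitchen)}
  ∪ pre   = {key_at(k1,kitchen), locked(d_office_kitchen)} ∪ {at(store), open(d_kitchen_store)}
          = {at(store), key_at(k1,kitchen), locked(d_office_kitchen), open(d_kitchen_store)}

== RESULT ==
["at(store)", "key_at(k1,kitchen)", "locked(d_office_kitchen)", "open(d_kitchen_store)"]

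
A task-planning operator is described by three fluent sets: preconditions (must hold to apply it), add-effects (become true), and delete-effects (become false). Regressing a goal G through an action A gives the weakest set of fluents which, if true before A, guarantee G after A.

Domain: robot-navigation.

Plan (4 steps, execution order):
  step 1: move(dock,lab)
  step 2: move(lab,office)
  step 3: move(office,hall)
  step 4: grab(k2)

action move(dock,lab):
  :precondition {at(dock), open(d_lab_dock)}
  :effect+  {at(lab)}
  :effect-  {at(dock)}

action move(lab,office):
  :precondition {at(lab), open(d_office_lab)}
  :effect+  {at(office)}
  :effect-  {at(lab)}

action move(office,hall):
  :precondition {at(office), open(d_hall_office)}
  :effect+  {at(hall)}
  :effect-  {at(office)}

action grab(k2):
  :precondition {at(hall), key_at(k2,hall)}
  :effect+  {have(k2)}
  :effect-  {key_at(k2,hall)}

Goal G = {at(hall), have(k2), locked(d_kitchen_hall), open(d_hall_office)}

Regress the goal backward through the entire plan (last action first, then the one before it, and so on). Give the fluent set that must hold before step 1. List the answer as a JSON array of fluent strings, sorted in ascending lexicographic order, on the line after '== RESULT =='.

Regress step by step:
  through step 4 (grab(k2)): drop {have(k2)}, keep {at(hall), locked(d_kitchen_hall), open(d_hall_office)}, require {at(hall), key_at(k2,hall)}
    → {at(hall), key_at(k2,hall), locked(d_kitchen_hall), open(d_hall_office)}
  through step 3 (move(office,hall)): drop {at(hall)}, keep {key_at(k2,hall), locked(d_kitchen_hall), open(d_hall_office)}, require {at(office), open(d_hall_office)}
    → {at(office), key_at(k2,hall), locked(d_kitchen_hall), open(d_hall_office)}
  through step 2 (move(lab,office)): drop {at(office)}, keep {key_at(k2,hall), locked(d_kitchen_hall), open(d_hall_office)}, require {at(lab), open(d_office_lab)}
    → {at(lab), key_at(k2,hall), locked(d_kitchen_hall), open(d_hall_office), open(d_office_lab)}
  through step 1 (move(dock,lab)): drop {at(lab)}, keep {key_at(k2,hall), locked(d_kitchen_hall), open(d_hall_office), open(d_office_lab)}, require {at(dock), open(d_lab_dock)}
    → {at(dock), key_at(k2,hall), locked(d_kitchen_hall), open(d_hall_office), open(d_lab_dock), open(d_office_lab)}

== RESULT ==
["at(dock)", "key_at(k2,hall)", "locked(d_kitchen_hall)", "open(d_hall_office)", "open(d_lab_dock)", "open(d_office_lab)"]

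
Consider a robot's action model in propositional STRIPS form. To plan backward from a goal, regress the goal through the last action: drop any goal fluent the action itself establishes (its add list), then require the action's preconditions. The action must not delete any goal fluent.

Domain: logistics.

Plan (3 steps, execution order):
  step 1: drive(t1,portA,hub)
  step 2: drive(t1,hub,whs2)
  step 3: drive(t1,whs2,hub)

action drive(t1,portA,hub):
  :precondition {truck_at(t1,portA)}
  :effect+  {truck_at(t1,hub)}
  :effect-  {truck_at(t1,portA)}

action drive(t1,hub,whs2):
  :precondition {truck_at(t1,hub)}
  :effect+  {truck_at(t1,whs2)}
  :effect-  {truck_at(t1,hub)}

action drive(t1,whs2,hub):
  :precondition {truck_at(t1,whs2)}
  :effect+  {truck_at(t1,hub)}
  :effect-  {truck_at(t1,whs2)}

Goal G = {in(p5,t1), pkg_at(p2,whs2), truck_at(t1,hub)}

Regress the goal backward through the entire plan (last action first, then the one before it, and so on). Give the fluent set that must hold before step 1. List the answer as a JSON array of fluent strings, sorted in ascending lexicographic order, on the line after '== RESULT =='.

Work backward from the goal:
  through step 3 (drive(t1,whs2,hub)): drop {truck_at(t1,hub)}, keep {in(p5,t1), pkg_at(p2,whs2)}, require {truck_at(t1,whs2)}
    → {in(p5,t1), pkg_at(p2,whs2), truck_at(t1,whs2)}
  through step 2 (drive(t1,hub,whs2)): drop {truck_at(t1,whs2)}, keep {in(p5,t1), pkg_at(p2,whs2)}, require {truck_at(t1,hub)}
    → {in(p5,t1), pkg_at(p2,whs2), truck_at(t1,hub)}
  through step 1 (drive(t1,portA,hub)): drop {truck_at(t1,hub)}, keep {in(p5,t1), pkg_at(p2,whs2)}, require {truck_at(t1,portA)}
    → {in(p5,t1), pkg_at(p2,whs2), truck_at(t1,portA)}

== RESULT ==
["in(p5,t1)", "pkg_at(p2,whs2)", "truck_at(t1,portA)"]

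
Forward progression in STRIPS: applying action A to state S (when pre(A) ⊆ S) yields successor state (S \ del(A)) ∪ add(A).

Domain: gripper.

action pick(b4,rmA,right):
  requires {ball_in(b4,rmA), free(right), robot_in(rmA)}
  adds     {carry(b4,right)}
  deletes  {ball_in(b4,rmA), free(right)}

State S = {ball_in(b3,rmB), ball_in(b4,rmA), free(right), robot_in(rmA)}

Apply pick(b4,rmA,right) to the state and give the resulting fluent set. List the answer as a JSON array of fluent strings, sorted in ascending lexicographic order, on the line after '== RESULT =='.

Progress:
  pre ⊆ S: {ball_in(b4,rmA), free(right), robot_in(rmA)} ⊆ S  — applicable
  S \ del = {ball_in(b3,rmB), robot_in(rmA)}
  ∪ add   = {ball_in(b3,rmB), carry(b4,right), robot_in(rmA)}

== RESULT ==
["ball_in(b3,rmB)", "carry(b4,right)", "robot_in(rmA)"]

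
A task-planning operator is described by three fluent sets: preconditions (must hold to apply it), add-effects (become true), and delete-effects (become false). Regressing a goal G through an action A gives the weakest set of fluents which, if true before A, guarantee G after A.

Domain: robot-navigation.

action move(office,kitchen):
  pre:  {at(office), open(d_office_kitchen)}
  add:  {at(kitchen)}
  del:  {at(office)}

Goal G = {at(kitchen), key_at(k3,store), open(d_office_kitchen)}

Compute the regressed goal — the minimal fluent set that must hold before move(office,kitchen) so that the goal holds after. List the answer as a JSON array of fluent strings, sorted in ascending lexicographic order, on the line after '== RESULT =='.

Compute (G \ add) ∪ pre:
  G ∩ del = {}  (empty — regression defined)
  G \ add = {at(kitchen), key_at(k3,store), open(d_office_kitchen)} \ {at(kitchen)} = {key_at(k3,store), open(d_office_kitchen)}
  ∪ pre   = {key_at(k3,store), open(d_office_kitchen)} ∪ {at(office), open(d_office_kitchen)}
          = {at(office), key_at(k3,store), open(d_office_kitchen)}

== RESULT ==
["at(office)", "key_at(k3,store)", "open(d_office_kitchen)"]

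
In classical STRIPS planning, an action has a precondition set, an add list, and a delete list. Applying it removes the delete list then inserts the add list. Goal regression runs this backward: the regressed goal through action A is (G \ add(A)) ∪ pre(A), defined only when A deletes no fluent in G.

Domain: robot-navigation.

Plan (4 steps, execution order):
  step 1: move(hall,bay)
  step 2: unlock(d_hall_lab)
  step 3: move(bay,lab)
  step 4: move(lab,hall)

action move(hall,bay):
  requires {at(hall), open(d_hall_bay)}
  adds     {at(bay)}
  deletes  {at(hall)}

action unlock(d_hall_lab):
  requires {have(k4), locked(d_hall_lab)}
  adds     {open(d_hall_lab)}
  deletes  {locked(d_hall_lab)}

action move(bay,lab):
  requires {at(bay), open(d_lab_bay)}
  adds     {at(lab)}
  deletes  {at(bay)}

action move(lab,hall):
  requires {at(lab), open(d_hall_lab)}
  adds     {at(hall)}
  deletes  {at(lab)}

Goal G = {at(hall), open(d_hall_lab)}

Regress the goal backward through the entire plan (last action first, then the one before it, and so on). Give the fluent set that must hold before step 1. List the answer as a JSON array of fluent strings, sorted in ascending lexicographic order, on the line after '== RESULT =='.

Regress step by step:
  through step 4 (move(lab,hall)): drop {at(hall)}, keep {open(d_hall_lab)}, require {at(lab), open(d_hall_lab)}
    → {at(lab), open(d_hall_lab)}
  through step 3 (move(bay,lab)): drop {at(lab)}, keep {open(d_hall_lab)}, require {at(bay), open(d_lab_bay)}
    → {at(bay), open(d_hall_lab), open(d_lab_bay)}
  through step 2 (unlock(d_hall_lab)): drop {open(d_hall_lab)}, keep {at(bay), open(d_lab_bay)}, require {have(k4), locked(d_hall_lab)}
    → {at(bay), have(k4), locked(d_hall_lab), open(d_lab_bay)}
  through step 1 (move(hall,bay)): drop {at(bay)}, keep {have(k4), locked(d_hall_lab), open(d_lab_bay)}, require {at(hall), open(d_hall_bay)}
    → {at(hall), have(k4), locked(d_hall_lab), open(d_hall_bay), open(d_lab_bay)}

== RESULT ==
["at(hall)", "have(k4)", "locked(d_hall_lab)", "open(d_hall_bay)", "open(d_lab_bay)"]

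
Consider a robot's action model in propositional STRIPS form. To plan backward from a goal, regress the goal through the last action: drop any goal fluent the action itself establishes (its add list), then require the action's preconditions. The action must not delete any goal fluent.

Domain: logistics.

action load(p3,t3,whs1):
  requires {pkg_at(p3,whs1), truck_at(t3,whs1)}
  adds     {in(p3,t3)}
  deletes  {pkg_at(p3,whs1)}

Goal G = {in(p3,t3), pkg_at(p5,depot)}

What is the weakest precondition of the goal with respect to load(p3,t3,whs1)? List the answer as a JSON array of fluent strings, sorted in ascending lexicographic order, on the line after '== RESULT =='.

Regress:
  G ∩ del = {}  (empty — regression defined)
  G \ add = {in(p3,t3), pkg_at(p5,depot)} \ {in(p3,t3)} = {pkg_at(p5,depot)}
  ∪ pre   = {pkg_at(p5,depot)} ∪ {pkg_at(p3,whs1), truck_at(t3,whs1)}
          = {pkg_at(p3,whs1), pkg_at(p5,depot), truck_at(t3,whs1)}

== RESULT ==
["pkg_at(p3,whs1)", "pkg_at(p5,depot)", "truck_at(t3,whs1)"]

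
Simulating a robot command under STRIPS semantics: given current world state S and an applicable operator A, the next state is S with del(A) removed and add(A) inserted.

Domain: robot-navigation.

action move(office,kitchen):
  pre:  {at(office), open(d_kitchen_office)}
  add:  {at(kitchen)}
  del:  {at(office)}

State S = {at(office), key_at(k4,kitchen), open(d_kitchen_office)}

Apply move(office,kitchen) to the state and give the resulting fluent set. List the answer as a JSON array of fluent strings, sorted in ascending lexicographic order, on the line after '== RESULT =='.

Compute (S \ del) ∪ add:
  pre ⊆ S: {at(office), open(d_kitchen_office)} ⊆ S  — applicable
  S \ del = {key_at(k4,kitchen), open(d_kitchen_office)}
  ∪ add   = {at(kitchen), key_at(k4,kitchen), open(d_kitchen_office)}

== RESULT ==
["at(kitchen)", "key_at(k4,kitchen)", "open(d_kitchen_office)"]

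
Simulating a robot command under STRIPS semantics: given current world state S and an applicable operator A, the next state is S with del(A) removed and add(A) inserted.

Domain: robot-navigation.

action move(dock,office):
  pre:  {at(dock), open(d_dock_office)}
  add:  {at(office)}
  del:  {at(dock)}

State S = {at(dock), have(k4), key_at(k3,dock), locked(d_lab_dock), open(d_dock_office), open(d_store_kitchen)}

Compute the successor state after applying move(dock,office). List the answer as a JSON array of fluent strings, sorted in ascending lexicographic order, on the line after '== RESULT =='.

Progress:
  pre ⊆ S: {at(dock), open(d_dock_office)} ⊆ S  — applicable
  S \ del = {have(k4), key_at(k3,dock), locked(d_lab_dock), open(d_dock_office), open(d_store_kitchen)}
  ∪ add   = {at(office), have(k4), key_at(k3,dock), locked(d_lab_dock), open(d_dock_office), open(d_store_kitchen)}

== RESULT ==
["at(office)", "have(k4)", "key_at(k3,dock)", "locked(d_lab_dock)", "open(d_dock_office)", "open(d_store_kitchen)"]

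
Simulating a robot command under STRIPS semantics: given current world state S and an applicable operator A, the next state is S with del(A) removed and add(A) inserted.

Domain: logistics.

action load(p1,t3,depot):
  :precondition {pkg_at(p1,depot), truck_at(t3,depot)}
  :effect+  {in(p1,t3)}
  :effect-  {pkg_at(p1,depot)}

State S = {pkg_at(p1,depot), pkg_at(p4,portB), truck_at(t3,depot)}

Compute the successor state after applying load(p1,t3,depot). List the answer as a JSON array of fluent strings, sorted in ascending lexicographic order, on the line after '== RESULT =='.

Compute (S \ del) ∪ add:
  pre ⊆ S: {pkg_at(p1,depot), truck_at(t3,depot)} ⊆ S  — applicable
  S \ del = {pkg_at(p4,portB), truck_at(t3,depot)}
  ∪ add   = {in(p1,t3), pkg_at(p4,portB), truck_at(t3,depot)}

== RESULT ==
["in(p1,t3)", "pkg_at(p4,portB)", "truck_at(t3,depot)"]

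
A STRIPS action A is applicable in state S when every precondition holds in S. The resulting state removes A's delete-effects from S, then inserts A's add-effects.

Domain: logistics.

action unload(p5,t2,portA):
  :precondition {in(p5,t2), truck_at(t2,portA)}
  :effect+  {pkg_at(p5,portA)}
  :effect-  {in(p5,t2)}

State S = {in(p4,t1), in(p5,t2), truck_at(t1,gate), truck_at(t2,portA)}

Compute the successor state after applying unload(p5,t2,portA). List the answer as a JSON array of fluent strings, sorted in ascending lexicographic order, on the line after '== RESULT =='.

Compute (S \ del) ∪ add:
  pre ⊆ S: {in(p5,t2), truck_at(t2,portA)} ⊆ S  — applicable
  S \ del = {in(p4,t1), truck_at(t1,gate), truck_at(t2,portA)}
  ∪ add   = {in(p4,t1), pkg_at(p5,portA), truck_at(t1,gate), truck_at(t2,portA)}

== RESULT ==
["in(p4,t1)", "pkg_at(p5,portA)", "truck_at(t1,gate)", "truck_at(t2,portA)"]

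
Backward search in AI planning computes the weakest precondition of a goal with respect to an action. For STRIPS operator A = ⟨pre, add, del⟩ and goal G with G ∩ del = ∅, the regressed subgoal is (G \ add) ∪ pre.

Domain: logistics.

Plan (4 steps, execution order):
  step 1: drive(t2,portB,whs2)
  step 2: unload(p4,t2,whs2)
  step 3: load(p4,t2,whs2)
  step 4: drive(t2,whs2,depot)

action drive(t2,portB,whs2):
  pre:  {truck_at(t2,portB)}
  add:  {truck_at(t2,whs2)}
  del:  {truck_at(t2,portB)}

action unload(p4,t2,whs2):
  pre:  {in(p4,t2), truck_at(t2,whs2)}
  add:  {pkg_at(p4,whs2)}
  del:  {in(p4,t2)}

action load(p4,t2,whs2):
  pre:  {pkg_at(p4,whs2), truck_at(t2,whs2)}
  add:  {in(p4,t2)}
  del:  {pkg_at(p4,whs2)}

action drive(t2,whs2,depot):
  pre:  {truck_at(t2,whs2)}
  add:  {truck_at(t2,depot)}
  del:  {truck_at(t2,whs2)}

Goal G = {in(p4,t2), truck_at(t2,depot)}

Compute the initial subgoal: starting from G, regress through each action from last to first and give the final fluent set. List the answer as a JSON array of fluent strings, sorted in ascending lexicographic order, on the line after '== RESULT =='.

Work backward from the goal:
  through step 4 (drive(t2,whs2,depot)): drop {truck_at(t2,depot)}, keep {in(p4,t2)}, require {truck_at(t2,whs2)}
    → {in(p4,t2), truck_at(t2,whs2)}
  through step 3 (load(p4,t2,whs2)): drop {in(p4,t2)}, keep {truck_at(t2,whs2)}, require {pkg_at(p4,whs2), truck_at(t2,whs2)}
    → {pkg_at(p4,whs2), truck_at(t2,whs2)}
  through step 2 (unload(p4,t2,whs2)): drop {pkg_at(p4,whs2)}, keep {truck_at(t2,whs2)}, require {in(p4,t2), truck_at(t2,whs2)}
    → {in(p4,t2), truck_at(t2,whs2)}
  through step 1 (drive(t2,portB,whs2)): drop {truck_at(t2,whs2)}, keep {in(p4,t2)}, require {truck_at(t2,portB)}
    → {in(p4,t2), truck_at(t2,portB)}

== RESULT ==
["in(p4,t2)", "truck_at(t2,portB)"]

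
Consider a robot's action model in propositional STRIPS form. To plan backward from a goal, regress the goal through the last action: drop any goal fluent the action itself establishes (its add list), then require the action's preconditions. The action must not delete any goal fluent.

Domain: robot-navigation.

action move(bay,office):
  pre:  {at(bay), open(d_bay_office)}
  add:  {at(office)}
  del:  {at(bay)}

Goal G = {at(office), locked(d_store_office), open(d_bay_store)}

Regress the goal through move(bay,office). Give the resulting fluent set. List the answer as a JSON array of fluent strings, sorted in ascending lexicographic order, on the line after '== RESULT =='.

Regress:
  G ∩ del = {}  (empty — regression defined)
  G \ add = {at(office), locked(d_store_office), open(d_bay_store)} \ {at(office)} = {locked(d_store_office), open(d_bay_store)}
  ∪ pre   = {locked(d_store_office), open(d_bay_store)} ∪ {at(bay), open(d_bay_office)}
          = {at(bay), locked(d_store_office), open(d_bay_office), open(d_bay_store)}

== RESULT ==
["at(bay)", "locked(d_store_office)", "open(d_bay_office)", "open(d_bay_store)"]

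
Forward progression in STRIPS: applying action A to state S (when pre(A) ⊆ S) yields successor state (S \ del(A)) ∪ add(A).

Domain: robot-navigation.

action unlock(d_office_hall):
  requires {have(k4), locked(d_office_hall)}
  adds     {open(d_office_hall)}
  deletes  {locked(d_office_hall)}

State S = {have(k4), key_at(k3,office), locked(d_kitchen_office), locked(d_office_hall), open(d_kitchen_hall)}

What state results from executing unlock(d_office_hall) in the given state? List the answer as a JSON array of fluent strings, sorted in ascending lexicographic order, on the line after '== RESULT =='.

Compute (S \ del) ∪ add:
  pre ⊆ S: {have(k4), locked(d_office_hall)} ⊆ S  — applicable
  S \ del = {have(k4), key_at(k3,office), locked(d_kitchen_office), open(d_kitchen_hall)}
  ∪ add   = {have(k4), key_at(k3,office), locked(d_kitchen_office), open(d_kitchen_hall), open(d_office_hall)}

== RESULT ==
["have(k4)", "key_at(k3,office)", "locked(d_kitchen_office)", "open(d_kitchen_hall)", "open(d_office_hall)"]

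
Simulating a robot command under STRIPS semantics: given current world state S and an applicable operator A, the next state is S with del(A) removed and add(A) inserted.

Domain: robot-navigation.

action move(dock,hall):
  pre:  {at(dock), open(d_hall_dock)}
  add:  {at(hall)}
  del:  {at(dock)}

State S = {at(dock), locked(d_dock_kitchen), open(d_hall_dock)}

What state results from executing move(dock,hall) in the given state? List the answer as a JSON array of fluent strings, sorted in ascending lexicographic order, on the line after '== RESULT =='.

Progress:
  pre ⊆ S: {at(dock), open(d_hall_dock)} ⊆ S  — applicable
  S \ del = {locked(d_dock_kitchen), open(d_hall_dock)}
  ∪ add   = {at(hall), locked(d_dock_kitchen), open(d_hall_dock)}

== RESULT ==
["at(hall)", "locked(d_dock_kitchen)", "open(d_hall_dock)"]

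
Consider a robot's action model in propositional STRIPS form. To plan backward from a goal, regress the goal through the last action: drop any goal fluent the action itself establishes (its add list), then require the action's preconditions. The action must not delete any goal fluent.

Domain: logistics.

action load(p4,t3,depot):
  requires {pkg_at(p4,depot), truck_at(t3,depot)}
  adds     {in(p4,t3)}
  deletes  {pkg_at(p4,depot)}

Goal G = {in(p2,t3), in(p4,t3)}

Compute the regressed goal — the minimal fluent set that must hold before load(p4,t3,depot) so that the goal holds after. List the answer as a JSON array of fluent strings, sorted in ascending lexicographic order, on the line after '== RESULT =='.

Compute (G \ add) ∪ pre:
  G ∩ del = {}  (empty — regression defined)
  G \ add = {in(p2,t3), in(p4,t3)} \ {in(p4,t3)} = {in(p2,t3)}
  ∪ pre   = {in(p2,t3)} ∪ {pkg_at(p4,depot), truck_at(t3,depot)}
          = {in(p2,t3), pkg_at(p4,depot), truck_at(t3,depot)}

== RESULT ==
["in(p2,t3)", "pkg_at(p4,depot)", "truck_at(t3,depot)"]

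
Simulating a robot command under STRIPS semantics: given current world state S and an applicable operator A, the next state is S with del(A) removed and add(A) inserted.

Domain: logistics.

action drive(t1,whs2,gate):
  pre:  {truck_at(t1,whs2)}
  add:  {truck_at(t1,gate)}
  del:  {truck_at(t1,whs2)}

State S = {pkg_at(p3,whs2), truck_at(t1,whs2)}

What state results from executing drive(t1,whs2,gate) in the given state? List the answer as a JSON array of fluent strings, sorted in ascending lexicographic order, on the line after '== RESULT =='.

Progress:
  pre ⊆ S: {truck_at(t1,whs2)} ⊆ S  — applicable
  S \ del = {pkg_at(p3,whs2)}
  ∪ add   = {pkg_at(p3,whs2), truck_at(t1,gate)}

== RESULT ==
["pkg_at(p3,whs2)", "truck_at(t1,gate)"]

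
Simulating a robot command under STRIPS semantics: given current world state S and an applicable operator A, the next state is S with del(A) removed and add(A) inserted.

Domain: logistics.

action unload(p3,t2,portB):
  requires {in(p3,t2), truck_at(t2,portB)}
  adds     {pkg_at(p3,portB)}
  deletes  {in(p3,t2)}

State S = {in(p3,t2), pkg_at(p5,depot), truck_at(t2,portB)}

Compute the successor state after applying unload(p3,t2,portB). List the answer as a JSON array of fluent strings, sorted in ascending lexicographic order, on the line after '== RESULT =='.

Progress:
  pre ⊆ S: {in(p3,t2), truck_at(t2,portB)} ⊆ S  — applicable
  S \ del = {pkg_at(p5,depot), truck_at(t2,portB)}
  ∪ add   = {pkg_at(p3,portB), pkg_at(p5,depot), truck_at(t2,portB)}

== RESULT ==
["pkg_at(p3,portB)", "pkg_at(p5,depot)", "truck_at(t2,portB)"]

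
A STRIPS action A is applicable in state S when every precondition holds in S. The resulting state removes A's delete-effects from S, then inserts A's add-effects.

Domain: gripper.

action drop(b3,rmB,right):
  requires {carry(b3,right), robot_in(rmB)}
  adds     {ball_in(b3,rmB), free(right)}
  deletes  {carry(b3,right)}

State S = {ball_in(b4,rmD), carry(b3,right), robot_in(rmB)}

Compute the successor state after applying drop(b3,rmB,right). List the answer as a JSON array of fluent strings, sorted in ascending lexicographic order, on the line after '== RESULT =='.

Compute (S \ del) ∪ add:
  pre ⊆ S: {carry(b3,right), robot_in(rmB)} ⊆ S  — applicable
  S \ del = {ball_in(b4,rmD), robot_in(rmB)}
  ∪ add   = {ball_in(b3,rmB), ball_in(b4,rmD), free(right), robot_in(rmB)}

== RESULT ==
["ball_in(b3,rmB)", "ball_in(b4,rmD)", "free(right)", "robot_in(rmB)"]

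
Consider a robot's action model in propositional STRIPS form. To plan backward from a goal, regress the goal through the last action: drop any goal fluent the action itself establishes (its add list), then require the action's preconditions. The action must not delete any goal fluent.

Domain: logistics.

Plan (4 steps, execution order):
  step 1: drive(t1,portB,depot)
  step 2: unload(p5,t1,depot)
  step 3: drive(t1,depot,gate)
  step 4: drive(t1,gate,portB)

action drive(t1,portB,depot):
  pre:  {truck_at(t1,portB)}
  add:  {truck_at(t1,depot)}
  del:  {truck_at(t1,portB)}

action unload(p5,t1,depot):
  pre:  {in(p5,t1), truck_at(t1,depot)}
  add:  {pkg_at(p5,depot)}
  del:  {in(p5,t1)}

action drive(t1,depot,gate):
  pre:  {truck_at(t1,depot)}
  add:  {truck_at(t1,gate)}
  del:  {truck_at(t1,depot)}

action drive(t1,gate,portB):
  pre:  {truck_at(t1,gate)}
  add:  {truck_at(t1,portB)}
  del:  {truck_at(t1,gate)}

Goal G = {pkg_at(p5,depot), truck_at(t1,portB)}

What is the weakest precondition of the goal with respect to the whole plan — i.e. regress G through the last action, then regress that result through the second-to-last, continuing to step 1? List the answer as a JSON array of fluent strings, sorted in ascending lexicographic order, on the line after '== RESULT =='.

Regress step by step:
  through step 4 (drive(t1,gate,portB)): drop {truck_at(t1,portB)}, keep {pkg_at(p5,depot)}, require {truck_at(t1,gate)}
    → {pkg_at(p5,depot), truck_at(t1,gate)}
  through step 3 (drive(t1,depot,gate)): drop {truck_at(t1,gate)}, keep {pkg_at(p5,depot)}, require {truck_at(t1,depot)}
    → {pkg_at(p5,depot), truck_at(t1,depot)}
  through step 2 (unload(p5,t1,depot)): drop {pkg_at(p5,depot)}, keep {truck_at(t1,depot)}, require {in(p5,t1), truck_at(t1,depot)}
    → {in(p5,t1), truck_at(t1,depot)}
  through step 1 (drive(t1,portB,depot)): drop {truck_at(t1,depot)}, keep {in(p5,t1)}, require {truck_at(t1,portB)}
    → {in(p5,t1), truck_at(t1,portB)}

== RESULT ==
["in(p5,t1)", "truck_at(t1,portB)"]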